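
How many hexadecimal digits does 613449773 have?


613449773 in base 16 = 2490802D
Number of digits = 8

8 digits (base 16)


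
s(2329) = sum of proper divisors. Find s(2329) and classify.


Proper divisors: 1, 17, 137
Sum = 1 + 17 + 137 = 155
155 < 2329 → deficient

s(2329) = 155 (deficient)


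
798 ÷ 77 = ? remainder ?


798 = 77 * 10 + 28
Check: 770 + 28 = 798

q = 10, r = 28


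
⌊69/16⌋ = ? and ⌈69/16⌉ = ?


69/16 = 4.3125
floor = 4
ceil = 5

floor = 4, ceil = 5


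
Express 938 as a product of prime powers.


938 / 2 = 469
469 / 7 = 67
67 / 67 = 1
938 = 2 × 7 × 67


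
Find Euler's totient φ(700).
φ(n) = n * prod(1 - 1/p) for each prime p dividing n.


700 = 2^2 × 5^2 × 7
Prime factors: 2, 5, 7
φ(700) = 700 × (1-1/2) × (1-1/5) × (1-1/7)
= 700 × 1/2 × 4/5 × 6/7 = 240

φ(700) = 240


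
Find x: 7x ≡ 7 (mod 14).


GCD(7, 14) = 7 divides 7
Divide: 1x ≡ 1 (mod 2)
x ≡ 1 (mod 2)


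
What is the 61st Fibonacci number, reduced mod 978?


F(k) mod 978 for k=1..61:
1, 1, 2, 3, 5, 8, 13, 21, 34, 55, 89, 144, 233, 377, 610, 9, 619, 628, 269, 897, 188, 107, 295, 402, 697, 121, 818, 939, 779, 740, 541, 303, 844, 169, 35, 204, 239, 443, 682, 147, 829, 976, 827, 825, 674, 521, 217, 738, 955, 715, 692, 429, 143, 572, 715, 309, 46, 355, 401, 756, 179
F(61) mod 978 = 179


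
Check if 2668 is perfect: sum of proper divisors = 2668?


Proper divisors of 2668: 1, 2, 4, 23, 29, 46, 58, 92, 116, 667, 1334
Sum = 1 + 2 + 4 + 23 + 29 + 46 + 58 + 92 + 116 + 667 + 1334 = 2372

No, 2668 is not perfect (2372 ≠ 2668)


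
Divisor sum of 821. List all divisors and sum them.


Divisors of 821: 1, 821
Sum = 1 + 821 = 822

σ(821) = 822


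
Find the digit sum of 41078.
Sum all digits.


4 + 1 + 0 + 7 + 8 = 20


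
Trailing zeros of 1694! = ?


floor(1694/5) = 338
floor(1694/25) = 67
floor(1694/125) = 13
floor(1694/625) = 2
Total = 420

420 trailing zeros


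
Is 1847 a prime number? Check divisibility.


Check divisors up to sqrt(1847) = 42.9767
No divisors found.
1847 is prime.

Yes, 1847 is prime


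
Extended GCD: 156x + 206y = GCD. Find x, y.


Tabular extended Euclidean (each row: r = 156*s + 206*t):
r=156, s=1, t=0
r=206, s=0, t=1
q=0: r=156, s=1, t=0   [156*(1) + 206*(0) = 156]
q=1: r=50, s=-1, t=1   [156*(-1) + 206*(1) = 50]
q=3: r=6, s=4, t=-3   [156*(4) + 206*(-3) = 6]
q=8: r=2, s=-33, t=25   [156*(-33) + 206*(25) = 2]
q=3: r=0, s=103, t=-78   [156*(103) + 206*(-78) = 0]
GCD = 2; from the row with r=2: x=-33, y=25
Check: 156*(-33) + 206*(25) = -5148 + 5150 = 2

GCD = 2, x = -33, y = 25


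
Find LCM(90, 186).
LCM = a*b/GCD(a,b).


GCD(90, 186) = 6
LCM = 90*186/6 = 16740/6 = 2790

LCM = 2790


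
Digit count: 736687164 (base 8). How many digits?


736687164 in base 8 = 5372172074
Number of digits = 10

10 digits (base 8)


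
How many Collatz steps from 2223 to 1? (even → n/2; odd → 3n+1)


2223 → 6670 → 3335 → 10006 → 5003 → 15010 → 7505 → 22516 → 11258 → 5629 → 16888 → 8444 → 4222 → 2111 → 6334 → 3167 → 9502 → 4751 → 14254 → 7127 → 21382 → 10691 → 32074 → 16037 → 48112 → 24056 → 12028 → 6014 → 3007 → 9022 → 4511 → 13534 → 6767 → 20302 → 10151 → 30454 → 15227 → 45682 → 22841 → 68524 → 34262 → 17131 → 51394 → 25697 → 77092 → 38546 → 19273 → 57820 → 28910 → 14455 → 43366 → 21683 → 65050 → 32525 → 97576 → 48788 → 24394 → 12197 → 36592 → 18296 → 9148 → 4574 → 2287 → 6862 → 3431 → 10294 → 5147 → 15442 → 7721 → 23164 → 11582 → 5791 → 17374 → 8687 → 26062 → 13031 → 39094 → 19547 → 58642 → 29321 → 87964 → 43982 → 21991 → 65974 → 32987 → 98962 → 49481 → 148444 → 74222 → 37111 → 111334 → 55667 → 167002 → 83501 → 250504 → 125252 → 62626 → 31313 → 93940 → 46970 → 23485 → 70456 → 35228 → 17614 → 8807 → 26422 → 13211 → 39634 → 19817 → 59452 → 29726 → 14863 → 44590 → 22295 → 66886 → 33443 → 100330 → 50165 → 150496 → 75248 → 37624 → 18812 → 9406 → 4703 → 14110 → 7055 → 21166 → 10583 → 31750 → 15875 → 47626 → 23813 → 71440 → 35720 → 17860 → 8930 → 4465 → 13396 → 6698 → 3349 → 10048 → 5024 → 2512 → 1256 → 628 → 314 → 157 → 472 → 236 → 118 → 59 → 178 → 89 → 268 → 134 → 67 → 202 → 101 → 304 → 152 → 76 → 38 → 19 → 58 → 29 → 88 → 44 → 22 → 11 → 34 → 17 → 52 → 26 → 13 → 40 → 20 → 10 → 5 → 16 → 8 → 4 → 2 → 1
Total steps = 182

182 steps


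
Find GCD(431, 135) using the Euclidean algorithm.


431 = 3 * 135 + 26
135 = 5 * 26 + 5
26 = 5 * 5 + 1
5 = 5 * 1 + 0
GCD = 1


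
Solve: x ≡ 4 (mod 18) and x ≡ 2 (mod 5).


M = 18*5 = 90
M1 = M/18 = 5, M2 = M/5 = 18
M1^(-1) mod 18 = 11, M2^(-1) mod 5 = 2
x = 4*5*11 + 2*18*2 = 292
292 mod 90 = 22
Check: 22 mod 18 = 4 ✓, 22 mod 5 = 2 ✓

x ≡ 22 (mod 90)


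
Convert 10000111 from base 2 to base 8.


10000111 (base 2) = 135 (decimal)
135 (decimal) = 207 (base 8)


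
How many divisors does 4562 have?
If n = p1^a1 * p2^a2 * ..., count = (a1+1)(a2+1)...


4562 = 2^1 × 2281^1
d(4562) = (1+1) × (1+1) = 4

4 divisors


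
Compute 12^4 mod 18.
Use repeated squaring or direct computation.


12^1 mod 18 = 12
12^2 mod 18 = 0
12^3 mod 18 = 0
12^4 mod 18 = 0


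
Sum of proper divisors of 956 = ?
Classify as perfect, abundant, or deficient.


Proper divisors: 1, 2, 4, 239, 478
Sum = 1 + 2 + 4 + 239 + 478 = 724
724 < 956 → deficient

s(956) = 724 (deficient)


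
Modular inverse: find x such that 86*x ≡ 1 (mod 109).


Use the extended Euclidean algorithm on (109, 86); each row r = 109*s + 86*t:
r=109, s=1, t=0
r=86, s=0, t=1
q=1: r=23, s=1, t=-1   [109*(1) + 86*(-1) = 23]
q=3: r=17, s=-3, t=4   [109*(-3) + 86*(4) = 17]
q=1: r=6, s=4, t=-5   [109*(4) + 86*(-5) = 6]
q=2: r=5, s=-11, t=14   [109*(-11) + 86*(14) = 5]
q=1: r=1, s=15, t=-19   [109*(15) + 86*(-19) = 1]
q=5: r=0, s=-86, t=109   [109*(-86) + 86*(109) = 0]
GCD = 1 with t = -19, so 86*(-19) ≡ 1 (mod 109)
Inverse = -19 mod 109 = 90
Check: 86 * 90 = 7740 ≡ 1 (mod 109)

86^(-1) ≡ 90 (mod 109)


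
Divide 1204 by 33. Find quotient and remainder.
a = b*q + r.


1204 = 33 * 36 + 16
Check: 1188 + 16 = 1204

q = 36, r = 16


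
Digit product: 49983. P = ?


4 × 9 × 9 × 8 × 3 = 7776


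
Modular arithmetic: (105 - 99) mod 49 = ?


105 - 99 = 6
6 mod 49 = 6


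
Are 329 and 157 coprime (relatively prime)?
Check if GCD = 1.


Euclidean algorithm:
329 = 2 * 157 + 15
157 = 10 * 15 + 7
15 = 2 * 7 + 1
7 = 7 * 1 + 0
GCD(329, 157) = 1

Yes, coprime (GCD = 1)


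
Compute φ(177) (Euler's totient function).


177 = 3 × 59
Prime factors: 3, 59
φ(177) = 177 × (1-1/3) × (1-1/59)
= 177 × 2/3 × 58/59 = 116

φ(177) = 116


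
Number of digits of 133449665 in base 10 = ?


133449665 has 9 digits in base 10
floor(log10(133449665)) + 1 = floor(8.1253) + 1 = 9

9 digits (base 10)


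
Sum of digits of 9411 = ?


9 + 4 + 1 + 1 = 15


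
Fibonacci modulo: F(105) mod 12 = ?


F(k) mod 12 for k=1..105:
1, 1, 2, 3, 5, 8, 1, 9, 10, 7, 5, 0, 5, 5, 10, 3, 1, 4, 5, 9, 2, 11, 1, 0, 1, 1, 2, 3, 5, 8, 1, 9, 10, 7, 5, 0, 5, 5, 10, 3, 1, 4, 5, 9, 2, 11, 1, 0, 1, 1, 2, 3, 5, 8, 1, 9, 10, 7, 5, 0, 5, 5, 10, 3, 1, 4, 5, 9, 2, 11, 1, 0, 1, 1, 2, 3, 5, 8, 1, 9, 10, 7, 5, 0, 5, 5, 10, 3, 1, 4, 5, 9, 2, 11, 1, 0, 1, 1, 2, 3, 5, 8, 1, 9, 10
F(105) mod 12 = 10


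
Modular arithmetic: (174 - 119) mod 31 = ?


174 - 119 = 55
55 mod 31 = 24


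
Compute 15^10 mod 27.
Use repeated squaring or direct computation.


15^1 mod 27 = 15
15^2 mod 27 = 9
15^3 mod 27 = 0
15^4 mod 27 = 0
15^5 mod 27 = 0
15^6 mod 27 = 0
15^7 mod 27 = 0
15^8 mod 27 = 0
15^9 mod 27 = 0
15^10 mod 27 = 0


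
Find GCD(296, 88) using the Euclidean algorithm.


296 = 3 * 88 + 32
88 = 2 * 32 + 24
32 = 1 * 24 + 8
24 = 3 * 8 + 0
GCD = 8


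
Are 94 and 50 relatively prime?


Euclidean algorithm:
94 = 1 * 50 + 44
50 = 1 * 44 + 6
44 = 7 * 6 + 2
6 = 3 * 2 + 0
GCD(94, 50) = 2

No, not coprime (GCD = 2)


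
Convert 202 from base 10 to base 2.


202 (base 10) = 202 (decimal)
202 (decimal) = 11001010 (base 2)


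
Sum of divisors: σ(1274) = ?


Divisors of 1274: 1, 2, 7, 13, 14, 26, 49, 91, 98, 182, 637, 1274
Sum = 1 + 2 + 7 + 13 + 14 + 26 + 49 + 91 + 98 + 182 + 637 + 1274 = 2394

σ(1274) = 2394


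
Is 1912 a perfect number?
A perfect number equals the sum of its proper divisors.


Proper divisors of 1912: 1, 2, 4, 8, 239, 478, 956
Sum = 1 + 2 + 4 + 8 + 239 + 478 + 956 = 1688

No, 1912 is not perfect (1688 ≠ 1912)


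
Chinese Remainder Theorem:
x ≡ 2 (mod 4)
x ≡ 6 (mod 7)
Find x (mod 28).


M = 4*7 = 28
M1 = M/4 = 7, M2 = M/7 = 4
M1^(-1) mod 4 = 3, M2^(-1) mod 7 = 2
x = 2*7*3 + 6*4*2 = 90
90 mod 28 = 6
Check: 6 mod 4 = 2 ✓, 6 mod 7 = 6 ✓

x ≡ 6 (mod 28)


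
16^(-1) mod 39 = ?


Use the extended Euclidean algorithm on (39, 16); each row r = 39*s + 16*t:
r=39, s=1, t=0
r=16, s=0, t=1
q=2: r=7, s=1, t=-2   [39*(1) + 16*(-2) = 7]
q=2: r=2, s=-2, t=5   [39*(-2) + 16*(5) = 2]
q=3: r=1, s=7, t=-17   [39*(7) + 16*(-17) = 1]
q=2: r=0, s=-16, t=39   [39*(-16) + 16*(39) = 0]
GCD = 1 with t = -17, so 16*(-17) ≡ 1 (mod 39)
Inverse = -17 mod 39 = 22
Check: 16 * 22 = 352 ≡ 1 (mod 39)

16^(-1) ≡ 22 (mod 39)


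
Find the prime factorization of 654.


654 / 2 = 327
327 / 3 = 109
109 / 109 = 1
654 = 2 × 3 × 109


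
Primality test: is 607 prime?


Check divisors up to sqrt(607) = 24.6374
No divisors found.
607 is prime.

Yes, 607 is prime


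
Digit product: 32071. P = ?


3 × 2 × 0 × 7 × 1 = 0


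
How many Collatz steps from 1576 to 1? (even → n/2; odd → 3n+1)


1576 → 788 → 394 → 197 → 592 → 296 → 148 → 74 → 37 → 112 → 56 → 28 → 14 → 7 → 22 → 11 → 34 → 17 → 52 → 26 → 13 → 40 → 20 → 10 → 5 → 16 → 8 → 4 → 2 → 1
Total steps = 29

29 steps


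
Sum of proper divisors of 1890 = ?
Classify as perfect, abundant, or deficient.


Proper divisors: 1, 2, 3, 5, 6, 7, 9, 10, 14, 15, 18, 21, 27, 30, 35, 42, 45, 54, 63, 70, 90, 105, 126, 135, 189, 210, 270, 315, 378, 630, 945
Sum = 1 + 2 + 3 + 5 + 6 + 7 + 9 + 10 + 14 + 15 + 18 + 21 + 27 + 30 + 35 + 42 + 45 + 54 + 63 + 70 + 90 + 105 + 126 + 135 + 189 + 210 + 270 + 315 + 378 + 630 + 945 = 3870
3870 > 1890 → abundant

s(1890) = 3870 (abundant)


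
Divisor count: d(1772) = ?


1772 = 2^2 × 443^1
d(1772) = (2+1) × (1+1) = 6

6 divisors


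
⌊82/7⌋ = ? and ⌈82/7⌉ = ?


82/7 = 11.7143
floor = 11
ceil = 12

floor = 11, ceil = 12


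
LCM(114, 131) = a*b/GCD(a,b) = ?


GCD(114, 131) = 1
LCM = 114*131/1 = 14934/1 = 14934

LCM = 14934


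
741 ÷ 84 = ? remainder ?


741 = 84 * 8 + 69
Check: 672 + 69 = 741

q = 8, r = 69


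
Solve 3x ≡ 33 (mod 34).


GCD(3, 34) = 1, unique solution
a^(-1) mod 34 = 23
x = 23 * 33 mod 34 = 11

x ≡ 11 (mod 34)


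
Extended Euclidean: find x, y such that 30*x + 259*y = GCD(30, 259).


Tabular extended Euclidean (each row: r = 30*s + 259*t):
r=30, s=1, t=0
r=259, s=0, t=1
q=0: r=30, s=1, t=0   [30*(1) + 259*(0) = 30]
q=8: r=19, s=-8, t=1   [30*(-8) + 259*(1) = 19]
q=1: r=11, s=9, t=-1   [30*(9) + 259*(-1) = 11]
q=1: r=8, s=-17, t=2   [30*(-17) + 259*(2) = 8]
q=1: r=3, s=26, t=-3   [30*(26) + 259*(-3) = 3]
q=2: r=2, s=-69, t=8   [30*(-69) + 259*(8) = 2]
q=1: r=1, s=95, t=-11   [30*(95) + 259*(-11) = 1]
q=2: r=0, s=-259, t=30   [30*(-259) + 259*(30) = 0]
GCD = 1; from the row with r=1: x=95, y=-11
Check: 30*(95) + 259*(-11) = 2850 - 2849 = 1

GCD = 1, x = 95, y = -11


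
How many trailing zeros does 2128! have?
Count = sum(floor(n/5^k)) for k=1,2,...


floor(2128/5) = 425
floor(2128/25) = 85
floor(2128/125) = 17
floor(2128/625) = 3
Total = 530

530 trailing zeros


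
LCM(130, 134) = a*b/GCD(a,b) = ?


GCD(130, 134) = 2
LCM = 130*134/2 = 17420/2 = 8710

LCM = 8710


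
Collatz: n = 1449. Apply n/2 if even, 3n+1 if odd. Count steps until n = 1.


1449 → 4348 → 2174 → 1087 → 3262 → 1631 → 4894 → 2447 → 7342 → 3671 → 11014 → 5507 → 16522 → 8261 → 24784 → 12392 → 6196 → 3098 → 1549 → 4648 → 2324 → 1162 → 581 → 1744 → 872 → 436 → 218 → 109 → 328 → 164 → 82 → 41 → 124 → 62 → 31 → 94 → 47 → 142 → 71 → 214 → 107 → 322 → 161 → 484 → 242 → 121 → 364 → 182 → 91 → 274 → 137 → 412 → 206 → 103 → 310 → 155 → 466 → 233 → 700 → 350 → 175 → 526 → 263 → 790 → 395 → 1186 → 593 → 1780 → 890 → 445 → 1336 → 668 → 334 → 167 → 502 → 251 → 754 → 377 → 1132 → 566 → 283 → 850 → 425 → 1276 → 638 → 319 → 958 → 479 → 1438 → 719 → 2158 → 1079 → 3238 → 1619 → 4858 → 2429 → 7288 → 3644 → 1822 → 911 → 2734 → 1367 → 4102 → 2051 → 6154 → 3077 → 9232 → 4616 → 2308 → 1154 → 577 → 1732 → 866 → 433 → 1300 → 650 → 325 → 976 → 488 → 244 → 122 → 61 → 184 → 92 → 46 → 23 → 70 → 35 → 106 → 53 → 160 → 80 → 40 → 20 → 10 → 5 → 16 → 8 → 4 → 2 → 1
Total steps = 140

140 steps


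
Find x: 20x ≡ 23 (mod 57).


GCD(20, 57) = 1, unique solution
a^(-1) mod 57 = 20
x = 20 * 23 mod 57 = 4

x ≡ 4 (mod 57)


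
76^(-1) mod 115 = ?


Use the extended Euclidean algorithm on (115, 76); each row r = 115*s + 76*t:
r=115, s=1, t=0
r=76, s=0, t=1
q=1: r=39, s=1, t=-1   [115*(1) + 76*(-1) = 39]
q=1: r=37, s=-1, t=2   [115*(-1) + 76*(2) = 37]
q=1: r=2, s=2, t=-3   [115*(2) + 76*(-3) = 2]
q=18: r=1, s=-37, t=56   [115*(-37) + 76*(56) = 1]
q=2: r=0, s=76, t=-115   [115*(76) + 76*(-115) = 0]
GCD = 1 with t = 56, so 76*(56) ≡ 1 (mod 115)
Inverse = 56 mod 115 = 56
Check: 76 * 56 = 4256 ≡ 1 (mod 115)

76^(-1) ≡ 56 (mod 115)


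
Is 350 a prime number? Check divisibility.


350 / 2 = 175 (exact division)
350 is NOT prime.

No, 350 is not prime


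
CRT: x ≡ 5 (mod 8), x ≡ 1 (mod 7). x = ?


M = 8*7 = 56
M1 = M/8 = 7, M2 = M/7 = 8
M1^(-1) mod 8 = 7, M2^(-1) mod 7 = 1
x = 5*7*7 + 1*8*1 = 253
253 mod 56 = 29
Check: 29 mod 8 = 5 ✓, 29 mod 7 = 1 ✓

x ≡ 29 (mod 56)


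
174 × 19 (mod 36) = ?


174 × 19 = 3306
3306 mod 36 = 30


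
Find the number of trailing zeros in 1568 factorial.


floor(1568/5) = 313
floor(1568/25) = 62
floor(1568/125) = 12
floor(1568/625) = 2
Total = 389

389 trailing zeros


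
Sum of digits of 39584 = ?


3 + 9 + 5 + 8 + 4 = 29


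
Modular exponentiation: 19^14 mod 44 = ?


19^1 mod 44 = 19
19^2 mod 44 = 9
19^3 mod 44 = 39
19^4 mod 44 = 37
19^5 mod 44 = 43
19^6 mod 44 = 25
19^7 mod 44 = 35
19^8 mod 44 = 5
19^9 mod 44 = 7
19^10 mod 44 = 1
19^11 mod 44 = 19
19^12 mod 44 = 9
19^13 mod 44 = 39
19^14 mod 44 = 37


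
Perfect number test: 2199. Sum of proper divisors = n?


Proper divisors of 2199: 1, 3, 733
Sum = 1 + 3 + 733 = 737

No, 2199 is not perfect (737 ≠ 2199)


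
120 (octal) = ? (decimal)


120 (base 8) = 80 (decimal)
80 (decimal) = 80 (base 10)


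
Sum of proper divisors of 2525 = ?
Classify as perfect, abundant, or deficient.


Proper divisors: 1, 5, 25, 101, 505
Sum = 1 + 5 + 25 + 101 + 505 = 637
637 < 2525 → deficient

s(2525) = 637 (deficient)


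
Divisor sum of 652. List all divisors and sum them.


Divisors of 652: 1, 2, 4, 163, 326, 652
Sum = 1 + 2 + 4 + 163 + 326 + 652 = 1148

σ(652) = 1148


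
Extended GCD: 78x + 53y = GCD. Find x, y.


Tabular extended Euclidean (each row: r = 78*s + 53*t):
r=78, s=1, t=0
r=53, s=0, t=1
q=1: r=25, s=1, t=-1   [78*(1) + 53*(-1) = 25]
q=2: r=3, s=-2, t=3   [78*(-2) + 53*(3) = 3]
q=8: r=1, s=17, t=-25   [78*(17) + 53*(-25) = 1]
q=3: r=0, s=-53, t=78   [78*(-53) + 53*(78) = 0]
GCD = 1; from the row with r=1: x=17, y=-25
Check: 78*(17) + 53*(-25) = 1326 - 1325 = 1

GCD = 1, x = 17, y = -25


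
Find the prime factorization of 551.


551 / 19 = 29
29 / 29 = 1
551 = 19 × 29


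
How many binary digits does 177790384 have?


177790384 in base 2 = 1010100110001101110110110000
Number of digits = 28

28 digits (base 2)


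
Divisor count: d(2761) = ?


2761 = 11^1 × 251^1
d(2761) = (1+1) × (1+1) = 4

4 divisors


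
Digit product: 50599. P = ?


5 × 0 × 5 × 9 × 9 = 0


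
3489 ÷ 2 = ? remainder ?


3489 = 2 * 1744 + 1
Check: 3488 + 1 = 3489

q = 1744, r = 1


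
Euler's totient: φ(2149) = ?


2149 = 7 × 307
Prime factors: 7, 307
φ(2149) = 2149 × (1-1/7) × (1-1/307)
= 2149 × 6/7 × 306/307 = 1836

φ(2149) = 1836


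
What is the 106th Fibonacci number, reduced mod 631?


F(k) mod 631 for k=1..106:
1, 1, 2, 3, 5, 8, 13, 21, 34, 55, 89, 144, 233, 377, 610, 356, 335, 60, 395, 455, 219, 43, 262, 305, 567, 241, 177, 418, 595, 382, 346, 97, 443, 540, 352, 261, 613, 243, 225, 468, 62, 530, 592, 491, 452, 312, 133, 445, 578, 392, 339, 100, 439, 539, 347, 255, 602, 226, 197, 423, 620, 412, 401, 182, 583, 134, 86, 220, 306, 526, 201, 96, 297, 393, 59, 452, 511, 332, 212, 544, 125, 38, 163, 201, 364, 565, 298, 232, 530, 131, 30, 161, 191, 352, 543, 264, 176, 440, 616, 425, 410, 204, 614, 187, 170, 357
F(106) mod 631 = 357


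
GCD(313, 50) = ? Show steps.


313 = 6 * 50 + 13
50 = 3 * 13 + 11
13 = 1 * 11 + 2
11 = 5 * 2 + 1
2 = 2 * 1 + 0
GCD = 1


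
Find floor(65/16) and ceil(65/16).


65/16 = 4.0625
floor = 4
ceil = 5

floor = 4, ceil = 5


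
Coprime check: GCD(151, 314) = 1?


Euclidean algorithm:
314 = 2 * 151 + 12
151 = 12 * 12 + 7
12 = 1 * 7 + 5
7 = 1 * 5 + 2
5 = 2 * 2 + 1
2 = 2 * 1 + 0
GCD(151, 314) = 1

Yes, coprime (GCD = 1)


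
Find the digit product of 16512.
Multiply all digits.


1 × 6 × 5 × 1 × 2 = 60


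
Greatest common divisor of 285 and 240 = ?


285 = 1 * 240 + 45
240 = 5 * 45 + 15
45 = 3 * 15 + 0
GCD = 15


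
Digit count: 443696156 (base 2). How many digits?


443696156 in base 2 = 11010011100100100010000011100
Number of digits = 29

29 digits (base 2)


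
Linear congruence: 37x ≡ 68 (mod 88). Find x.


GCD(37, 88) = 1, unique solution
a^(-1) mod 88 = 69
x = 69 * 68 mod 88 = 28

x ≡ 28 (mod 88)


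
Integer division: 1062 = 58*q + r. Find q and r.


1062 = 58 * 18 + 18
Check: 1044 + 18 = 1062

q = 18, r = 18


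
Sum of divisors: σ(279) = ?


Divisors of 279: 1, 3, 9, 31, 93, 279
Sum = 1 + 3 + 9 + 31 + 93 + 279 = 416

σ(279) = 416


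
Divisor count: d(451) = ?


451 = 11^1 × 41^1
d(451) = (1+1) × (1+1) = 4

4 divisors


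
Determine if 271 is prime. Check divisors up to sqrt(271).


Check divisors up to sqrt(271) = 16.4621
No divisors found.
271 is prime.

Yes, 271 is prime


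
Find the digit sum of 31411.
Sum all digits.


3 + 1 + 4 + 1 + 1 = 10


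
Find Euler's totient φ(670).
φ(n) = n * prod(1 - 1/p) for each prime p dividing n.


670 = 2 × 5 × 67
Prime factors: 2, 5, 67
φ(670) = 670 × (1-1/2) × (1-1/5) × (1-1/67)
= 670 × 1/2 × 4/5 × 66/67 = 264

φ(670) = 264


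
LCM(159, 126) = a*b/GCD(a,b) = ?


GCD(159, 126) = 3
LCM = 159*126/3 = 20034/3 = 6678

LCM = 6678


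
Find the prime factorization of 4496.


4496 / 2 = 2248
2248 / 2 = 1124
1124 / 2 = 562
562 / 2 = 281
281 / 281 = 1
4496 = 2^4 × 281


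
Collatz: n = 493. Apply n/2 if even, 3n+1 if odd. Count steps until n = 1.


493 → 1480 → 740 → 370 → 185 → 556 → 278 → 139 → 418 → 209 → 628 → 314 → 157 → 472 → 236 → 118 → 59 → 178 → 89 → 268 → 134 → 67 → 202 → 101 → 304 → 152 → 76 → 38 → 19 → 58 → 29 → 88 → 44 → 22 → 11 → 34 → 17 → 52 → 26 → 13 → 40 → 20 → 10 → 5 → 16 → 8 → 4 → 2 → 1
Total steps = 48

48 steps


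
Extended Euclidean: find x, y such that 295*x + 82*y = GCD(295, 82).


Tabular extended Euclidean (each row: r = 295*s + 82*t):
r=295, s=1, t=0
r=82, s=0, t=1
q=3: r=49, s=1, t=-3   [295*(1) + 82*(-3) = 49]
q=1: r=33, s=-1, t=4   [295*(-1) + 82*(4) = 33]
q=1: r=16, s=2, t=-7   [295*(2) + 82*(-7) = 16]
q=2: r=1, s=-5, t=18   [295*(-5) + 82*(18) = 1]
q=16: r=0, s=82, t=-295   [295*(82) + 82*(-295) = 0]
GCD = 1; from the row with r=1: x=-5, y=18
Check: 295*(-5) + 82*(18) = -1475 + 1476 = 1

GCD = 1, x = -5, y = 18


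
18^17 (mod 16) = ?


18^1 mod 16 = 2
18^2 mod 16 = 4
18^3 mod 16 = 8
18^4 mod 16 = 0
18^5 mod 16 = 0
18^6 mod 16 = 0
18^7 mod 16 = 0
18^8 mod 16 = 0
18^9 mod 16 = 0
18^10 mod 16 = 0
18^11 mod 16 = 0
18^12 mod 16 = 0
18^13 mod 16 = 0
18^14 mod 16 = 0
18^15 mod 16 = 0
18^16 mod 16 = 0
18^17 mod 16 = 0


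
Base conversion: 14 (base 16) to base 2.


14 (base 16) = 20 (decimal)
20 (decimal) = 10100 (base 2)


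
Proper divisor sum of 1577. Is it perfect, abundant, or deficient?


Proper divisors: 1, 19, 83
Sum = 1 + 19 + 83 = 103
103 < 1577 → deficient

s(1577) = 103 (deficient)


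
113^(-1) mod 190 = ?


Use the extended Euclidean algorithm on (190, 113); each row r = 190*s + 113*t:
r=190, s=1, t=0
r=113, s=0, t=1
q=1: r=77, s=1, t=-1   [190*(1) + 113*(-1) = 77]
q=1: r=36, s=-1, t=2   [190*(-1) + 113*(2) = 36]
q=2: r=5, s=3, t=-5   [190*(3) + 113*(-5) = 5]
q=7: r=1, s=-22, t=37   [190*(-22) + 113*(37) = 1]
q=5: r=0, s=113, t=-190   [190*(113) + 113*(-190) = 0]
GCD = 1 with t = 37, so 113*(37) ≡ 1 (mod 190)
Inverse = 37 mod 190 = 37
Check: 113 * 37 = 4181 ≡ 1 (mod 190)

113^(-1) ≡ 37 (mod 190)


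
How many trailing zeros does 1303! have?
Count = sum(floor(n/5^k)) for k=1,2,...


floor(1303/5) = 260
floor(1303/25) = 52
floor(1303/125) = 10
floor(1303/625) = 2
Total = 324

324 trailing zeros


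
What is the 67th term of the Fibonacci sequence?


Sequence: 1, 1, 2, 3, 5, 8, 13, 21, 34, 55, 89, 144, 233, 377, 610, 987, 1597, 2584, 4181, 6765, 10946, 17711, 28657, 46368, 75025, 121393, 196418, 317811, 514229, 832040, 1346269, 2178309, 3524578, 5702887, 9227465, 14930352, 24157817, 39088169, 63245986, 102334155, 165580141, 267914296, 433494437, 701408733, 1134903170, 1836311903, 2971215073, 4807526976, 7778742049, 12586269025, 20365011074, 32951280099, 53316291173, 86267571272, 139583862445, 225851433717, 365435296162, 591286729879, 956722026041, 1548008755920, 2504730781961, 4052739537881, 6557470319842, 10610209857723, 17167680177565, 27777890035288, 44945570212853
F(67) = 44945570212853


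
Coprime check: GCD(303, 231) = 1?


Euclidean algorithm:
303 = 1 * 231 + 72
231 = 3 * 72 + 15
72 = 4 * 15 + 12
15 = 1 * 12 + 3
12 = 4 * 3 + 0
GCD(303, 231) = 3

No, not coprime (GCD = 3)


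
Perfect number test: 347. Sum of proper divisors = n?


Proper divisors of 347: 1
Sum = 1 = 1

No, 347 is not perfect (1 ≠ 347)


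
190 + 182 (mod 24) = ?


190 + 182 = 372
372 mod 24 = 12


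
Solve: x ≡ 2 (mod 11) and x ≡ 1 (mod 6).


M = 11*6 = 66
M1 = M/11 = 6, M2 = M/6 = 11
M1^(-1) mod 11 = 2, M2^(-1) mod 6 = 5
x = 2*6*2 + 1*11*5 = 79
79 mod 66 = 13
Check: 13 mod 11 = 2 ✓, 13 mod 6 = 1 ✓

x ≡ 13 (mod 66)


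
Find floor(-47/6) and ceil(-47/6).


-47/6 = -7.8333
floor = -8
ceil = -7

floor = -8, ceil = -7


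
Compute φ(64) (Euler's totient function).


64 = 2^6
Prime factors: 2
φ(64) = 64 × (1-1/2)
= 64 × 1/2 = 32

φ(64) = 32


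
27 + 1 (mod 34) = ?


27 + 1 = 28
28 mod 34 = 28


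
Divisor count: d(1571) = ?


1571 = 1571^1
d(1571) = (1+1) = 2

2 divisors


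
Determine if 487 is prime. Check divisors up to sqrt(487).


Check divisors up to sqrt(487) = 22.0681
No divisors found.
487 is prime.

Yes, 487 is prime


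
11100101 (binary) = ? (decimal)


11100101 (base 2) = 229 (decimal)
229 (decimal) = 229 (base 10)


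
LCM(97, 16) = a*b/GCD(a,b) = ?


GCD(97, 16) = 1
LCM = 97*16/1 = 1552/1 = 1552

LCM = 1552


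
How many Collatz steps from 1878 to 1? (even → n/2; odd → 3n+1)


1878 → 939 → 2818 → 1409 → 4228 → 2114 → 1057 → 3172 → 1586 → 793 → 2380 → 1190 → 595 → 1786 → 893 → 2680 → 1340 → 670 → 335 → 1006 → 503 → 1510 → 755 → 2266 → 1133 → 3400 → 1700 → 850 → 425 → 1276 → 638 → 319 → 958 → 479 → 1438 → 719 → 2158 → 1079 → 3238 → 1619 → 4858 → 2429 → 7288 → 3644 → 1822 → 911 → 2734 → 1367 → 4102 → 2051 → 6154 → 3077 → 9232 → 4616 → 2308 → 1154 → 577 → 1732 → 866 → 433 → 1300 → 650 → 325 → 976 → 488 → 244 → 122 → 61 → 184 → 92 → 46 → 23 → 70 → 35 → 106 → 53 → 160 → 80 → 40 → 20 → 10 → 5 → 16 → 8 → 4 → 2 → 1
Total steps = 86

86 steps


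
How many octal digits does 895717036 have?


895717036 in base 8 = 6530707254
Number of digits = 10

10 digits (base 8)


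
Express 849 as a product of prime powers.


849 / 3 = 283
283 / 283 = 1
849 = 3 × 283


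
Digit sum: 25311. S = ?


2 + 5 + 3 + 1 + 1 = 12


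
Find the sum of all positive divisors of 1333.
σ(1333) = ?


Divisors of 1333: 1, 31, 43, 1333
Sum = 1 + 31 + 43 + 1333 = 1408

σ(1333) = 1408


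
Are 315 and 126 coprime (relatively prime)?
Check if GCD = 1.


Euclidean algorithm:
315 = 2 * 126 + 63
126 = 2 * 63 + 0
GCD(315, 126) = 63

No, not coprime (GCD = 63)


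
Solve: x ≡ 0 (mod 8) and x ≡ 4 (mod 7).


M = 8*7 = 56
M1 = M/8 = 7, M2 = M/7 = 8
M1^(-1) mod 8 = 7, M2^(-1) mod 7 = 1
x = 0*7*7 + 4*8*1 = 32
32 mod 56 = 32
Check: 32 mod 8 = 0 ✓, 32 mod 7 = 4 ✓

x ≡ 32 (mod 56)


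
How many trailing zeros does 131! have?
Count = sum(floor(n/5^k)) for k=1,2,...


floor(131/5) = 26
floor(131/25) = 5
floor(131/125) = 1
Total = 32

32 trailing zeros


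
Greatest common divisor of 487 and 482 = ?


487 = 1 * 482 + 5
482 = 96 * 5 + 2
5 = 2 * 2 + 1
2 = 2 * 1 + 0
GCD = 1


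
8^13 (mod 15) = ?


8^1 mod 15 = 8
8^2 mod 15 = 4
8^3 mod 15 = 2
8^4 mod 15 = 1
8^5 mod 15 = 8
8^6 mod 15 = 4
8^7 mod 15 = 2
8^8 mod 15 = 1
8^9 mod 15 = 8
8^10 mod 15 = 4
8^11 mod 15 = 2
8^12 mod 15 = 1
8^13 mod 15 = 8


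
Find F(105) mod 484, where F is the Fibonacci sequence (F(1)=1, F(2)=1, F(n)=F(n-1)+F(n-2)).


F(k) mod 484 for k=1..105:
1, 1, 2, 3, 5, 8, 13, 21, 34, 55, 89, 144, 233, 377, 126, 19, 145, 164, 309, 473, 298, 287, 101, 388, 5, 393, 398, 307, 221, 44, 265, 309, 90, 399, 5, 404, 409, 329, 254, 99, 353, 452, 321, 289, 126, 415, 57, 472, 45, 33, 78, 111, 189, 300, 5, 305, 310, 131, 441, 88, 45, 133, 178, 311, 5, 316, 321, 153, 474, 143, 133, 276, 409, 201, 126, 327, 453, 296, 265, 77, 342, 419, 277, 212, 5, 217, 222, 439, 177, 132, 309, 441, 266, 223, 5, 228, 233, 461, 210, 187, 397, 100, 13, 113, 126
F(105) mod 484 = 126


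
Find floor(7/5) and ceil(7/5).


7/5 = 1.4000
floor = 1
ceil = 2

floor = 1, ceil = 2


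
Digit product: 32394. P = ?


3 × 2 × 3 × 9 × 4 = 648


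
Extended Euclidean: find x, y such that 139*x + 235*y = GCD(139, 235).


Tabular extended Euclidean (each row: r = 139*s + 235*t):
r=139, s=1, t=0
r=235, s=0, t=1
q=0: r=139, s=1, t=0   [139*(1) + 235*(0) = 139]
q=1: r=96, s=-1, t=1   [139*(-1) + 235*(1) = 96]
q=1: r=43, s=2, t=-1   [139*(2) + 235*(-1) = 43]
q=2: r=10, s=-5, t=3   [139*(-5) + 235*(3) = 10]
q=4: r=3, s=22, t=-13   [139*(22) + 235*(-13) = 3]
q=3: r=1, s=-71, t=42   [139*(-71) + 235*(42) = 1]
q=3: r=0, s=235, t=-139   [139*(235) + 235*(-139) = 0]
GCD = 1; from the row with r=1: x=-71, y=42
Check: 139*(-71) + 235*(42) = -9869 + 9870 = 1

GCD = 1, x = -71, y = 42


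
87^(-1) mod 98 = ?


Use the extended Euclidean algorithm on (98, 87); each row r = 98*s + 87*t:
r=98, s=1, t=0
r=87, s=0, t=1
q=1: r=11, s=1, t=-1   [98*(1) + 87*(-1) = 11]
q=7: r=10, s=-7, t=8   [98*(-7) + 87*(8) = 10]
q=1: r=1, s=8, t=-9   [98*(8) + 87*(-9) = 1]
q=10: r=0, s=-87, t=98   [98*(-87) + 87*(98) = 0]
GCD = 1 with t = -9, so 87*(-9) ≡ 1 (mod 98)
Inverse = -9 mod 98 = 89
Check: 87 * 89 = 7743 ≡ 1 (mod 98)

87^(-1) ≡ 89 (mod 98)


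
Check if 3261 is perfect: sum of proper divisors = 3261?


Proper divisors of 3261: 1, 3, 1087
Sum = 1 + 3 + 1087 = 1091

No, 3261 is not perfect (1091 ≠ 3261)


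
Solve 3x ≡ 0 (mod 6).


GCD(3, 6) = 3 divides 0
Divide: 1x ≡ 0 (mod 2)
x ≡ 0 (mod 2)


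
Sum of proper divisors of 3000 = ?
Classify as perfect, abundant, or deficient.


Proper divisors: 1, 2, 3, 4, 5, 6, 8, 10, 12, 15, 20, 24, 25, 30, 40, 50, 60, 75, 100, 120, 125, 150, 200, 250, 300, 375, 500, 600, 750, 1000, 1500
Sum = 1 + 2 + 3 + 4 + 5 + 6 + 8 + 10 + 12 + 15 + 20 + 24 + 25 + 30 + 40 + 50 + 60 + 75 + 100 + 120 + 125 + 150 + 200 + 250 + 300 + 375 + 500 + 600 + 750 + 1000 + 1500 = 6360
6360 > 3000 → abundant

s(3000) = 6360 (abundant)


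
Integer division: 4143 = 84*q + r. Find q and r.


4143 = 84 * 49 + 27
Check: 4116 + 27 = 4143

q = 49, r = 27


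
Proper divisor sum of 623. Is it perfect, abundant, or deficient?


Proper divisors: 1, 7, 89
Sum = 1 + 7 + 89 = 97
97 < 623 → deficient

s(623) = 97 (deficient)


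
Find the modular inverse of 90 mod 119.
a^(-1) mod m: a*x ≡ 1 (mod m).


Use the extended Euclidean algorithm on (119, 90); each row r = 119*s + 90*t:
r=119, s=1, t=0
r=90, s=0, t=1
q=1: r=29, s=1, t=-1   [119*(1) + 90*(-1) = 29]
q=3: r=3, s=-3, t=4   [119*(-3) + 90*(4) = 3]
q=9: r=2, s=28, t=-37   [119*(28) + 90*(-37) = 2]
q=1: r=1, s=-31, t=41   [119*(-31) + 90*(41) = 1]
q=2: r=0, s=90, t=-119   [119*(90) + 90*(-119) = 0]
GCD = 1 with t = 41, so 90*(41) ≡ 1 (mod 119)
Inverse = 41 mod 119 = 41
Check: 90 * 41 = 3690 ≡ 1 (mod 119)

90^(-1) ≡ 41 (mod 119)


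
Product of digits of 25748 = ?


2 × 5 × 7 × 4 × 8 = 2240


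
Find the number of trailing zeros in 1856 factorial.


floor(1856/5) = 371
floor(1856/25) = 74
floor(1856/125) = 14
floor(1856/625) = 2
Total = 461

461 trailing zeros


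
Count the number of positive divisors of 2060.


2060 = 2^2 × 5^1 × 103^1
d(2060) = (2+1) × (1+1) × (1+1) = 12

12 divisors


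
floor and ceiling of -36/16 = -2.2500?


-36/16 = -2.2500
floor = -3
ceil = -2

floor = -3, ceil = -2


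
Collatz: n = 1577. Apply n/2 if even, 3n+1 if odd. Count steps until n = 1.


1577 → 4732 → 2366 → 1183 → 3550 → 1775 → 5326 → 2663 → 7990 → 3995 → 11986 → 5993 → 17980 → 8990 → 4495 → 13486 → 6743 → 20230 → 10115 → 30346 → 15173 → 45520 → 22760 → 11380 → 5690 → 2845 → 8536 → 4268 → 2134 → 1067 → 3202 → 1601 → 4804 → 2402 → 1201 → 3604 → 1802 → 901 → 2704 → 1352 → 676 → 338 → 169 → 508 → 254 → 127 → 382 → 191 → 574 → 287 → 862 → 431 → 1294 → 647 → 1942 → 971 → 2914 → 1457 → 4372 → 2186 → 1093 → 3280 → 1640 → 820 → 410 → 205 → 616 → 308 → 154 → 77 → 232 → 116 → 58 → 29 → 88 → 44 → 22 → 11 → 34 → 17 → 52 → 26 → 13 → 40 → 20 → 10 → 5 → 16 → 8 → 4 → 2 → 1
Total steps = 91

91 steps


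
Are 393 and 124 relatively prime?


Euclidean algorithm:
393 = 3 * 124 + 21
124 = 5 * 21 + 19
21 = 1 * 19 + 2
19 = 9 * 2 + 1
2 = 2 * 1 + 0
GCD(393, 124) = 1

Yes, coprime (GCD = 1)


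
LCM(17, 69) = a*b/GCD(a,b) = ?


GCD(17, 69) = 1
LCM = 17*69/1 = 1173/1 = 1173

LCM = 1173


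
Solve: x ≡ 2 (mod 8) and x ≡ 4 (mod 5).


M = 8*5 = 40
M1 = M/8 = 5, M2 = M/5 = 8
M1^(-1) mod 8 = 5, M2^(-1) mod 5 = 2
x = 2*5*5 + 4*8*2 = 114
114 mod 40 = 34
Check: 34 mod 8 = 2 ✓, 34 mod 5 = 4 ✓

x ≡ 34 (mod 40)


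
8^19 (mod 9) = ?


8^1 mod 9 = 8
8^2 mod 9 = 1
8^3 mod 9 = 8
8^4 mod 9 = 1
8^5 mod 9 = 8
8^6 mod 9 = 1
8^7 mod 9 = 8
8^8 mod 9 = 1
8^9 mod 9 = 8
8^10 mod 9 = 1
8^11 mod 9 = 8
8^12 mod 9 = 1
8^13 mod 9 = 8
8^14 mod 9 = 1
8^15 mod 9 = 8
8^16 mod 9 = 1
8^17 mod 9 = 8
8^18 mod 9 = 1
8^19 mod 9 = 8


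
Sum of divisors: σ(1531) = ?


Divisors of 1531: 1, 1531
Sum = 1 + 1531 = 1532

σ(1531) = 1532


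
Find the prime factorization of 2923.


2923 / 37 = 79
79 / 79 = 1
2923 = 37 × 79


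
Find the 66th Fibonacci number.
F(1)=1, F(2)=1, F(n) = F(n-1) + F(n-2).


Sequence: 1, 1, 2, 3, 5, 8, 13, 21, 34, 55, 89, 144, 233, 377, 610, 987, 1597, 2584, 4181, 6765, 10946, 17711, 28657, 46368, 75025, 121393, 196418, 317811, 514229, 832040, 1346269, 2178309, 3524578, 5702887, 9227465, 14930352, 24157817, 39088169, 63245986, 102334155, 165580141, 267914296, 433494437, 701408733, 1134903170, 1836311903, 2971215073, 4807526976, 7778742049, 12586269025, 20365011074, 32951280099, 53316291173, 86267571272, 139583862445, 225851433717, 365435296162, 591286729879, 956722026041, 1548008755920, 2504730781961, 4052739537881, 6557470319842, 10610209857723, 17167680177565, 27777890035288
F(66) = 27777890035288


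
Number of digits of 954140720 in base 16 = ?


954140720 in base 16 = 38DF0830
Number of digits = 8

8 digits (base 16)


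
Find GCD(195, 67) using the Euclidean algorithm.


195 = 2 * 67 + 61
67 = 1 * 61 + 6
61 = 10 * 6 + 1
6 = 6 * 1 + 0
GCD = 1


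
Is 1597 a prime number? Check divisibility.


Check divisors up to sqrt(1597) = 39.9625
No divisors found.
1597 is prime.

Yes, 1597 is prime


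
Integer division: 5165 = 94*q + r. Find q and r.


5165 = 94 * 54 + 89
Check: 5076 + 89 = 5165

q = 54, r = 89


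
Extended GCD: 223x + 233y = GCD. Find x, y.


Tabular extended Euclidean (each row: r = 223*s + 233*t):
r=223, s=1, t=0
r=233, s=0, t=1
q=0: r=223, s=1, t=0   [223*(1) + 233*(0) = 223]
q=1: r=10, s=-1, t=1   [223*(-1) + 233*(1) = 10]
q=22: r=3, s=23, t=-22   [223*(23) + 233*(-22) = 3]
q=3: r=1, s=-70, t=67   [223*(-70) + 233*(67) = 1]
q=3: r=0, s=233, t=-223   [223*(233) + 233*(-223) = 0]
GCD = 1; from the row with r=1: x=-70, y=67
Check: 223*(-70) + 233*(67) = -15610 + 15611 = 1

GCD = 1, x = -70, y = 67


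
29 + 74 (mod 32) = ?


29 + 74 = 103
103 mod 32 = 7


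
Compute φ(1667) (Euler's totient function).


1667 = 1667
Prime factors: 1667
φ(1667) = 1667 × (1-1/1667)
= 1667 × 1666/1667 = 1666

φ(1667) = 1666


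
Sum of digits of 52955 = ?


5 + 2 + 9 + 5 + 5 = 26


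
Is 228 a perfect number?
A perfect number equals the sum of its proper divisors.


Proper divisors of 228: 1, 2, 3, 4, 6, 12, 19, 38, 57, 76, 114
Sum = 1 + 2 + 3 + 4 + 6 + 12 + 19 + 38 + 57 + 76 + 114 = 332

No, 228 is not perfect (332 ≠ 228)


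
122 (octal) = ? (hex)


122 (base 8) = 82 (decimal)
82 (decimal) = 52 (base 16)


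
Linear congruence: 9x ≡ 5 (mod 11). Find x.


GCD(9, 11) = 1, unique solution
a^(-1) mod 11 = 5
x = 5 * 5 mod 11 = 3

x ≡ 3 (mod 11)


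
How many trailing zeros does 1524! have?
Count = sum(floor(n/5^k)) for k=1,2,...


floor(1524/5) = 304
floor(1524/25) = 60
floor(1524/125) = 12
floor(1524/625) = 2
Total = 378

378 trailing zeros


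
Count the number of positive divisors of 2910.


2910 = 2^1 × 3^1 × 5^1 × 97^1
d(2910) = (1+1) × (1+1) × (1+1) × (1+1) = 16

16 divisors


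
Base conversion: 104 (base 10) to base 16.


104 (base 10) = 104 (decimal)
104 (decimal) = 68 (base 16)


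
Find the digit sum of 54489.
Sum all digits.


5 + 4 + 4 + 8 + 9 = 30


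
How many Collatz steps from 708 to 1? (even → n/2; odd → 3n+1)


708 → 354 → 177 → 532 → 266 → 133 → 400 → 200 → 100 → 50 → 25 → 76 → 38 → 19 → 58 → 29 → 88 → 44 → 22 → 11 → 34 → 17 → 52 → 26 → 13 → 40 → 20 → 10 → 5 → 16 → 8 → 4 → 2 → 1
Total steps = 33

33 steps


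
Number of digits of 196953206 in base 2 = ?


196953206 in base 2 = 1011101111010100010001110110
Number of digits = 28

28 digits (base 2)


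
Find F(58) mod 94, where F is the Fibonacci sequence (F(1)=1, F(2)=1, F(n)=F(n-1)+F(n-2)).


F(k) mod 94 for k=1..58:
1, 1, 2, 3, 5, 8, 13, 21, 34, 55, 89, 50, 45, 1, 46, 47, 93, 46, 45, 91, 42, 39, 81, 26, 13, 39, 52, 91, 49, 46, 1, 47, 48, 1, 49, 50, 5, 55, 60, 21, 81, 8, 89, 3, 92, 1, 93, 0, 93, 93, 92, 91, 89, 86, 81, 73, 60, 39
F(58) mod 94 = 39


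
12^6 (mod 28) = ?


12^1 mod 28 = 12
12^2 mod 28 = 4
12^3 mod 28 = 20
12^4 mod 28 = 16
12^5 mod 28 = 24
12^6 mod 28 = 8


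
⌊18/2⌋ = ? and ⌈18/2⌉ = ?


18/2 = 9.0000
floor = 9
ceil = 9

floor = 9, ceil = 9


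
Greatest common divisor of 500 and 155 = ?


500 = 3 * 155 + 35
155 = 4 * 35 + 15
35 = 2 * 15 + 5
15 = 3 * 5 + 0
GCD = 5


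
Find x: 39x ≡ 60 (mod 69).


GCD(39, 69) = 3 divides 60
Divide: 13x ≡ 20 (mod 23)
x ≡ 21 (mod 23)


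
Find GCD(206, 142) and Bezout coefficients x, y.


Tabular extended Euclidean (each row: r = 206*s + 142*t):
r=206, s=1, t=0
r=142, s=0, t=1
q=1: r=64, s=1, t=-1   [206*(1) + 142*(-1) = 64]
q=2: r=14, s=-2, t=3   [206*(-2) + 142*(3) = 14]
q=4: r=8, s=9, t=-13   [206*(9) + 142*(-13) = 8]
q=1: r=6, s=-11, t=16   [206*(-11) + 142*(16) = 6]
q=1: r=2, s=20, t=-29   [206*(20) + 142*(-29) = 2]
q=3: r=0, s=-71, t=103   [206*(-71) + 142*(103) = 0]
GCD = 2; from the row with r=2: x=20, y=-29
Check: 206*(20) + 142*(-29) = 4120 - 4118 = 2

GCD = 2, x = 20, y = -29


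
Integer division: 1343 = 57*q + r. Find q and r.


1343 = 57 * 23 + 32
Check: 1311 + 32 = 1343

q = 23, r = 32


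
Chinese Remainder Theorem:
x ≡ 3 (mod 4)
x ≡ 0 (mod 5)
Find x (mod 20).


M = 4*5 = 20
M1 = M/4 = 5, M2 = M/5 = 4
M1^(-1) mod 4 = 1, M2^(-1) mod 5 = 4
x = 3*5*1 + 0*4*4 = 15
15 mod 20 = 15
Check: 15 mod 4 = 3 ✓, 15 mod 5 = 0 ✓

x ≡ 15 (mod 20)


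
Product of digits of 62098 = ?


6 × 2 × 0 × 9 × 8 = 0


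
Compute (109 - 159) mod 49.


109 - 159 = -50
-50 mod 49 = 48


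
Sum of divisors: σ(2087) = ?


Divisors of 2087: 1, 2087
Sum = 1 + 2087 = 2088

σ(2087) = 2088


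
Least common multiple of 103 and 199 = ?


GCD(103, 199) = 1
LCM = 103*199/1 = 20497/1 = 20497

LCM = 20497


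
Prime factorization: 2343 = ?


2343 / 3 = 781
781 / 11 = 71
71 / 71 = 1
2343 = 3 × 11 × 71


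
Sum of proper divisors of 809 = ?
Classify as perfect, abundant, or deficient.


Proper divisors: 1
Sum = 1 = 1
1 < 809 → deficient

s(809) = 1 (deficient)


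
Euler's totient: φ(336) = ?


336 = 2^4 × 3 × 7
Prime factors: 2, 3, 7
φ(336) = 336 × (1-1/2) × (1-1/3) × (1-1/7)
= 336 × 1/2 × 2/3 × 6/7 = 96

φ(336) = 96


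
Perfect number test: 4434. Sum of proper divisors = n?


Proper divisors of 4434: 1, 2, 3, 6, 739, 1478, 2217
Sum = 1 + 2 + 3 + 6 + 739 + 1478 + 2217 = 4446

No, 4434 is not perfect (4446 ≠ 4434)


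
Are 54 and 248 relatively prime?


Euclidean algorithm:
248 = 4 * 54 + 32
54 = 1 * 32 + 22
32 = 1 * 22 + 10
22 = 2 * 10 + 2
10 = 5 * 2 + 0
GCD(54, 248) = 2

No, not coprime (GCD = 2)


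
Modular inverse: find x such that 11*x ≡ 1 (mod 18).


Use the extended Euclidean algorithm on (18, 11); each row r = 18*s + 11*t:
r=18, s=1, t=0
r=11, s=0, t=1
q=1: r=7, s=1, t=-1   [18*(1) + 11*(-1) = 7]
q=1: r=4, s=-1, t=2   [18*(-1) + 11*(2) = 4]
q=1: r=3, s=2, t=-3   [18*(2) + 11*(-3) = 3]
q=1: r=1, s=-3, t=5   [18*(-3) + 11*(5) = 1]
q=3: r=0, s=11, t=-18   [18*(11) + 11*(-18) = 0]
GCD = 1 with t = 5, so 11*(5) ≡ 1 (mod 18)
Inverse = 5 mod 18 = 5
Check: 11 * 5 = 55 ≡ 1 (mod 18)

11^(-1) ≡ 5 (mod 18)


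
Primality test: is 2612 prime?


2612 / 2 = 1306 (exact division)
2612 is NOT prime.

No, 2612 is not prime


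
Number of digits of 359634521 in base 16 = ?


359634521 in base 16 = 156F9659
Number of digits = 8

8 digits (base 16)


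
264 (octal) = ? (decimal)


264 (base 8) = 180 (decimal)
180 (decimal) = 180 (base 10)


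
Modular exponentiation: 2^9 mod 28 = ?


2^1 mod 28 = 2
2^2 mod 28 = 4
2^3 mod 28 = 8
2^4 mod 28 = 16
2^5 mod 28 = 4
2^6 mod 28 = 8
2^7 mod 28 = 16
2^8 mod 28 = 4
2^9 mod 28 = 8
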